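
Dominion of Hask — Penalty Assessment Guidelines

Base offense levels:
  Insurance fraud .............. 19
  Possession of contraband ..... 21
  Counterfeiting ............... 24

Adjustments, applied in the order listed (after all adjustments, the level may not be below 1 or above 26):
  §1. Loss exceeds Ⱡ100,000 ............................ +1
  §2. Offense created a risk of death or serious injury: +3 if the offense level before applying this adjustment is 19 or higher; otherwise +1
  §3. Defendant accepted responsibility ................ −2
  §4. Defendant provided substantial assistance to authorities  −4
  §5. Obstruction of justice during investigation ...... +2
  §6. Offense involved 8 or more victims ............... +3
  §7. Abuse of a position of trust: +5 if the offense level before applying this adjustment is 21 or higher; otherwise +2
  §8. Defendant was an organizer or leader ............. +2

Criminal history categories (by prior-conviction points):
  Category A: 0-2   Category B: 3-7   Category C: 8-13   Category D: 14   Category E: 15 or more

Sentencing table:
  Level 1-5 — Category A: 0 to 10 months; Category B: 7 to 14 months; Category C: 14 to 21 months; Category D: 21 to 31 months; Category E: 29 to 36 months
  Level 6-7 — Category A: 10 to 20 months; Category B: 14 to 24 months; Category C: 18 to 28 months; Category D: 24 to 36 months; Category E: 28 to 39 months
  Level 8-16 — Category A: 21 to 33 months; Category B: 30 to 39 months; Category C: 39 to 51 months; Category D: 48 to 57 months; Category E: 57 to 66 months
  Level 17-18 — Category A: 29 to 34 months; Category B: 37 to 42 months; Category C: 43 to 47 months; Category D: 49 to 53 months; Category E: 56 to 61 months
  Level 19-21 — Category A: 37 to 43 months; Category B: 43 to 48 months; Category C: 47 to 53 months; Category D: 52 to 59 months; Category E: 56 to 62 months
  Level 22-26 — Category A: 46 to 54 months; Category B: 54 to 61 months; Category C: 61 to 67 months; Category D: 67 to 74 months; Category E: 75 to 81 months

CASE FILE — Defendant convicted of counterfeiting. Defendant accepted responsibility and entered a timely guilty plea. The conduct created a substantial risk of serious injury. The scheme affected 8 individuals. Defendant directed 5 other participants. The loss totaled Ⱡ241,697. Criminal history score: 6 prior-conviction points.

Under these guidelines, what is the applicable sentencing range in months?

54-61 months

Base offense level for counterfeiting: 24.
§1 applies: 24 + 1 = 25.
§2 applies (level before this adjustment is 25 ≥ 19, so +3): 25 + 3 = 28.
§3 applies: 28 − 2 = 26.
§5 does not apply.
§6 applies: 26 + 3 = 29.
§7 does not apply.
§8 applies: 29 + 2 = 31.
Level 31 exceeds the maximum of 26; capped at 26.
Final offense level: 26.
Criminal history: 6 prior points → Category B (3-7).
Level 26 falls in the 22-26 band.
Grid: Level 22-26 × Category B = 54-61 months.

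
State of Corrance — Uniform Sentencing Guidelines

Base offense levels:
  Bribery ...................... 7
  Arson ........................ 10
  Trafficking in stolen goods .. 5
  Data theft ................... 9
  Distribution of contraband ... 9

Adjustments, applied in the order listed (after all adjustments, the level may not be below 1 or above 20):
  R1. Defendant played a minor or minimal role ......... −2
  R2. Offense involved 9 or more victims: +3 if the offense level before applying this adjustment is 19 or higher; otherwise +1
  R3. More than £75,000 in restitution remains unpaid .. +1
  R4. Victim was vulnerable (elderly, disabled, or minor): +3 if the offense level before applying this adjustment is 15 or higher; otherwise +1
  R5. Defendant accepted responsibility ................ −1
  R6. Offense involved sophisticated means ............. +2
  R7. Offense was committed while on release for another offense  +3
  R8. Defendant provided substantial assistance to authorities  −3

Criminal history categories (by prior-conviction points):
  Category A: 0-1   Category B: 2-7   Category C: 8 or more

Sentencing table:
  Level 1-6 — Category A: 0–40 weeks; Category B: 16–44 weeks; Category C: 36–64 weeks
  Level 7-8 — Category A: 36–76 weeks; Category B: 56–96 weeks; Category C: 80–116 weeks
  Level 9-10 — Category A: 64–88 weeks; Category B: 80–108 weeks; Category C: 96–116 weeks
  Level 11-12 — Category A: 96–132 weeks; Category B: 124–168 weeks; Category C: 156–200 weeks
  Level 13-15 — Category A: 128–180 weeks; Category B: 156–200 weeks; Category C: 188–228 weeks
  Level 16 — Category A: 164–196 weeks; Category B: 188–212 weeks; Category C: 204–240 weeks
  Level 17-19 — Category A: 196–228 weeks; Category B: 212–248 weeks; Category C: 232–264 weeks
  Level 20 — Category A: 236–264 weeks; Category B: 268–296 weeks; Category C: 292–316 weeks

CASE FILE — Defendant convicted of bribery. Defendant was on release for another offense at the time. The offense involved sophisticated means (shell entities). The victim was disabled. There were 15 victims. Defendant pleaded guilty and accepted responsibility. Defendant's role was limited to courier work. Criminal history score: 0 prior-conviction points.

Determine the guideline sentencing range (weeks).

96-132 weeks

Base offense level for bribery: 7.
R1 applies: 7 − 2 = 5.
R2 applies (level before this adjustment is 5 < 19, so +1): 5 + 1 = 6.
R4 applies (level before this adjustment is 6 < 15, so +1): 6 + 1 = 7.
R5 applies: 7 − 1 = 6.
R6 applies: 6 + 2 = 8.
R7 applies: 8 + 3 = 11.
R8 does not apply.
Final offense level: 11.
Criminal history: 0 prior points → Category A (0-1).
Level 11 falls in the 11-12 band.
Grid: Level 11-12 × Category A = 96-132 weeks.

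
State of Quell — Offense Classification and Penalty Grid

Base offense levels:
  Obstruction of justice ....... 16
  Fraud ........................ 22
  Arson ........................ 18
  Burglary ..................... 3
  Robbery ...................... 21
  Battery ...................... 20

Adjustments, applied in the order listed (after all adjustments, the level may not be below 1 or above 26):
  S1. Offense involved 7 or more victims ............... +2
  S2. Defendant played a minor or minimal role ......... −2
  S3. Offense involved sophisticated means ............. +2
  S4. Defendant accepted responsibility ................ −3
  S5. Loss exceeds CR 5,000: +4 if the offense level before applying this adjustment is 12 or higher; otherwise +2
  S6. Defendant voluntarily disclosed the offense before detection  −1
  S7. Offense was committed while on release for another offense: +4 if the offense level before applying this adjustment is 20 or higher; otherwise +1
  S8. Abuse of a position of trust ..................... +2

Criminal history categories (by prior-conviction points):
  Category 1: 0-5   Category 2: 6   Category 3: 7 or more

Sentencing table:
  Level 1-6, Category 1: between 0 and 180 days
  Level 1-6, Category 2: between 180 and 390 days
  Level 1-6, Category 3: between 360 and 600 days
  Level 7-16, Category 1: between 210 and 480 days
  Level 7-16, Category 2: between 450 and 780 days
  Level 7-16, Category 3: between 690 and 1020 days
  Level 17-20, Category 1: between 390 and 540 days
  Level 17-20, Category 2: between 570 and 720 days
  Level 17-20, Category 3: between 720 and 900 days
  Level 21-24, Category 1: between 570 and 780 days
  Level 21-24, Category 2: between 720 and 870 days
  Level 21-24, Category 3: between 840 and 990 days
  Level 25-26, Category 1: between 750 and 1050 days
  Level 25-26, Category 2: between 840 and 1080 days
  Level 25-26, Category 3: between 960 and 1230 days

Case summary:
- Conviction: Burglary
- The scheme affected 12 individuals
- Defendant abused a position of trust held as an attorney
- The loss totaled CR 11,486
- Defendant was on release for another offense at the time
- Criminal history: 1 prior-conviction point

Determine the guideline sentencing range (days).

Base offense level for burglary: 3.
S1 applies: 3 + 2 = 5.
S2 does not apply.
S5 applies (level before this adjustment is 5 < 12, so +2): 5 + 2 = 7.
S6 does not apply.
S7 applies (level before this adjustment is 7 < 20, so +1): 7 + 1 = 8.
S8 applies: 8 + 2 = 10.
Final offense level: 10.
Criminal history: 1 prior point → Category 1 (0-5).
Level 10 falls in the 7-16 band.
Grid: Level 7-16 × Category 1 = 210-480 days.

210-480 days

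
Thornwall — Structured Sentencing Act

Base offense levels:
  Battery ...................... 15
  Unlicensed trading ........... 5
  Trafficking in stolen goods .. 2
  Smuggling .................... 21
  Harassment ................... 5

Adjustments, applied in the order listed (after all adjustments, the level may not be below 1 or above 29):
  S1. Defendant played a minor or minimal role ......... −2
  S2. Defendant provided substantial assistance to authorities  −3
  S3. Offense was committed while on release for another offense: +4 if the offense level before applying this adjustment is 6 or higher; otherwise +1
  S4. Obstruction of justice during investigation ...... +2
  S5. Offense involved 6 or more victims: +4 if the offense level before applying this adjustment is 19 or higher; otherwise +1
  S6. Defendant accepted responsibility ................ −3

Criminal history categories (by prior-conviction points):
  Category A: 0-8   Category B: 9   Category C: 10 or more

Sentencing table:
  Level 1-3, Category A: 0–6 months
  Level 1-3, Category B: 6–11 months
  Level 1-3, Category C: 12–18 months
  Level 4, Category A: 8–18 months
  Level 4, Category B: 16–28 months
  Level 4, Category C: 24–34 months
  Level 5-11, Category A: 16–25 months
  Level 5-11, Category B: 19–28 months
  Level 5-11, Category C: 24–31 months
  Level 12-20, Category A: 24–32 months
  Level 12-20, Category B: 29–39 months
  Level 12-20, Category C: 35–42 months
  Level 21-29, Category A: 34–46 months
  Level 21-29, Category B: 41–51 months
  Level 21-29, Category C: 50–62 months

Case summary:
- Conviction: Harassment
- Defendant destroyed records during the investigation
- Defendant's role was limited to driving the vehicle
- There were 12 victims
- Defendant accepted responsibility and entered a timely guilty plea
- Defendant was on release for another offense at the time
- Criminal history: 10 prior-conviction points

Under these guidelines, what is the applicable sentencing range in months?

Base offense level for harassment: 5.
S1 applies: 5 − 2 = 3.
S2 does not apply.
S3 applies (level before this adjustment is 3 < 6, so +1): 3 + 1 = 4.
S4 applies: 4 + 2 = 6.
S5 applies (level before this adjustment is 6 < 19, so +1): 6 + 1 = 7.
S6 applies: 7 − 3 = 4.
Final offense level: 4.
Criminal history: 10 prior points → Category C (10+).
Level 4 falls in the 4 band.
Grid: Level 4 × Category C = 24-34 months.

24-34 months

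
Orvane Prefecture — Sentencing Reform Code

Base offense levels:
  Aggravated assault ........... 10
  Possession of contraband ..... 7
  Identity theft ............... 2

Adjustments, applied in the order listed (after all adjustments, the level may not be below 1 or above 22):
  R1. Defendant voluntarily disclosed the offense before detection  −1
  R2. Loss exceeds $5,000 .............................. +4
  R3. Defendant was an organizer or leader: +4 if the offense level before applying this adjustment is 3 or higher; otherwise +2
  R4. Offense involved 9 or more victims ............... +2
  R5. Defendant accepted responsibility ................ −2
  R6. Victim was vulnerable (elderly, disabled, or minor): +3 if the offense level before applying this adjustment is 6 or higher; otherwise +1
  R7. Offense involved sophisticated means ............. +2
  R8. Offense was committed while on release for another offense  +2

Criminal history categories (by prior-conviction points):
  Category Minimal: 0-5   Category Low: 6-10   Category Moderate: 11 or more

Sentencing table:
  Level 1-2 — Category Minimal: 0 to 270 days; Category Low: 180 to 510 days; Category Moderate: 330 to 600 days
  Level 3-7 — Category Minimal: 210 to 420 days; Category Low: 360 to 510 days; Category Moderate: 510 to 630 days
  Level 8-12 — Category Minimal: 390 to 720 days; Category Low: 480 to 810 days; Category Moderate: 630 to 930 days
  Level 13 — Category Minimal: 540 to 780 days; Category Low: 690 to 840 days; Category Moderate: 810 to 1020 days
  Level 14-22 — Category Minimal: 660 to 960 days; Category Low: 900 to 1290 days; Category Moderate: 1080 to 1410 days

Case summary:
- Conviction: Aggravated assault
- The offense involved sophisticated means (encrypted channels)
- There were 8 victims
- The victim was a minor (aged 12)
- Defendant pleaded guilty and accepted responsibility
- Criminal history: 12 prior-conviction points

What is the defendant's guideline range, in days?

810-1020 days

Base offense level for aggravated assault: 10.
R1 does not apply.
R2 does not apply.
R3 does not apply.
R4 does not apply.
R5 applies: 10 − 2 = 8.
R6 applies (level before this adjustment is 8 ≥ 6, so +3): 8 + 3 = 11.
R7 applies: 11 + 2 = 13.
R8 does not apply.
Final offense level: 13.
Criminal history: 12 prior points → Category Moderate (11+).
Level 13 falls in the 13 band.
Grid: Level 13 × Category Moderate = 810-1020 days.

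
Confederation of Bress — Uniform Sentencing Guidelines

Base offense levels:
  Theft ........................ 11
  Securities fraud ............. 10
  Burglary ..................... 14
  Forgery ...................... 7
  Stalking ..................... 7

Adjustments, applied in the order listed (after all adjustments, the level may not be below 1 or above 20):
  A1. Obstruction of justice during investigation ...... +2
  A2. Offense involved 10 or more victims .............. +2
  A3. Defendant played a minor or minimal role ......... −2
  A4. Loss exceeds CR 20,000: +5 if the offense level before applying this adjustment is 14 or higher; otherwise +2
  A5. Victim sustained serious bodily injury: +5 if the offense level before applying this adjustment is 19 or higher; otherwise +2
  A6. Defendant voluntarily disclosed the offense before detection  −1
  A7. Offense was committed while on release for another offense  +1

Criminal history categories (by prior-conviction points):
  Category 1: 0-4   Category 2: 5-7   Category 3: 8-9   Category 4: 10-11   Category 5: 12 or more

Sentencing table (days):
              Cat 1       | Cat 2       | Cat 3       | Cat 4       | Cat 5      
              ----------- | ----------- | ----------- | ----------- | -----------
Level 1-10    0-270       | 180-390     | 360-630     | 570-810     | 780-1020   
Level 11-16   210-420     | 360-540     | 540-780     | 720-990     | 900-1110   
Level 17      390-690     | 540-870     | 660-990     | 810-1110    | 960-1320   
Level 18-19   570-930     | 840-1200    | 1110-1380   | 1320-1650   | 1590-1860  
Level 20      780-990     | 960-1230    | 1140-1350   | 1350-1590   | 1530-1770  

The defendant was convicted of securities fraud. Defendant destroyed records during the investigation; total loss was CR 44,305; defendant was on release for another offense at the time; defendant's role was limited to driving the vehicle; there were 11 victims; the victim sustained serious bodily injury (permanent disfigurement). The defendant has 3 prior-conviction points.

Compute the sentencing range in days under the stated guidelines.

390-690 days

Base offense level for securities fraud: 10.
A1 applies: 10 + 2 = 12.
A2 applies: 12 + 2 = 14.
A3 applies: 14 − 2 = 12.
A4 applies (level before this adjustment is 12 < 14, so +2): 12 + 2 = 14.
A5 applies (level before this adjustment is 14 < 19, so +2): 14 + 2 = 16.
A7 applies: 16 + 1 = 17.
Final offense level: 17.
Criminal history: 3 prior points → Category 1 (0-4).
Level 17 falls in the 17 band.
Grid: Level 17 × Category 1 = 390-690 days.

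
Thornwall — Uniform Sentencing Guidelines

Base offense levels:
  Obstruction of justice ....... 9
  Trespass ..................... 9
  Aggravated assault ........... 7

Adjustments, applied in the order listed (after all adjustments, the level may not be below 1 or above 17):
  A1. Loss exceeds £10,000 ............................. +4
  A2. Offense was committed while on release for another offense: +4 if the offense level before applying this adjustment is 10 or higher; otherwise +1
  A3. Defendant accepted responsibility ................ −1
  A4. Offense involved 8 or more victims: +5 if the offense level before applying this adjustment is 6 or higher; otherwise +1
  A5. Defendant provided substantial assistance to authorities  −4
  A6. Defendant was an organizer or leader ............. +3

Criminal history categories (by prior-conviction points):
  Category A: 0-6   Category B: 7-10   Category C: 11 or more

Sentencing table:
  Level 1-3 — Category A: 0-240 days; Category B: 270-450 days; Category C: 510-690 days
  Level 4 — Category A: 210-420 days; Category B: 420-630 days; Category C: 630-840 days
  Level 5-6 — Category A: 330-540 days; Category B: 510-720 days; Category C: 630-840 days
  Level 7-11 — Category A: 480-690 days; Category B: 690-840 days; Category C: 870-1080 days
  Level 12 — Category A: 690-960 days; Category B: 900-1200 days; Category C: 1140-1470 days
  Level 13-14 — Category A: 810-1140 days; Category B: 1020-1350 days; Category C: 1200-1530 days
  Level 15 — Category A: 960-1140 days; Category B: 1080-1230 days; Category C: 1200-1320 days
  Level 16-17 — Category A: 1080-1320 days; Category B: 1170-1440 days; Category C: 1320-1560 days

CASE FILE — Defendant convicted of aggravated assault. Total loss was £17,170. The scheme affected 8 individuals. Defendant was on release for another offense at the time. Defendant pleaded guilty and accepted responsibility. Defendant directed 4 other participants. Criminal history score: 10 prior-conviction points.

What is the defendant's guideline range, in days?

Base offense level for aggravated assault: 7.
A1 applies: 7 + 4 = 11.
A2 applies (level before this adjustment is 11 ≥ 10, so +4): 11 + 4 = 15.
A3 applies: 15 − 1 = 14.
A4 applies (level before this adjustment is 14 ≥ 6, so +5): 14 + 5 = 19.
A6 applies: 19 + 3 = 22.
Level 22 exceeds the maximum of 17; capped at 17.
Final offense level: 17.
Criminal history: 10 prior points → Category B (7-10).
Level 17 falls in the 16-17 band.
Grid: Level 16-17 × Category B = 1170-1440 days.

1170-1440 days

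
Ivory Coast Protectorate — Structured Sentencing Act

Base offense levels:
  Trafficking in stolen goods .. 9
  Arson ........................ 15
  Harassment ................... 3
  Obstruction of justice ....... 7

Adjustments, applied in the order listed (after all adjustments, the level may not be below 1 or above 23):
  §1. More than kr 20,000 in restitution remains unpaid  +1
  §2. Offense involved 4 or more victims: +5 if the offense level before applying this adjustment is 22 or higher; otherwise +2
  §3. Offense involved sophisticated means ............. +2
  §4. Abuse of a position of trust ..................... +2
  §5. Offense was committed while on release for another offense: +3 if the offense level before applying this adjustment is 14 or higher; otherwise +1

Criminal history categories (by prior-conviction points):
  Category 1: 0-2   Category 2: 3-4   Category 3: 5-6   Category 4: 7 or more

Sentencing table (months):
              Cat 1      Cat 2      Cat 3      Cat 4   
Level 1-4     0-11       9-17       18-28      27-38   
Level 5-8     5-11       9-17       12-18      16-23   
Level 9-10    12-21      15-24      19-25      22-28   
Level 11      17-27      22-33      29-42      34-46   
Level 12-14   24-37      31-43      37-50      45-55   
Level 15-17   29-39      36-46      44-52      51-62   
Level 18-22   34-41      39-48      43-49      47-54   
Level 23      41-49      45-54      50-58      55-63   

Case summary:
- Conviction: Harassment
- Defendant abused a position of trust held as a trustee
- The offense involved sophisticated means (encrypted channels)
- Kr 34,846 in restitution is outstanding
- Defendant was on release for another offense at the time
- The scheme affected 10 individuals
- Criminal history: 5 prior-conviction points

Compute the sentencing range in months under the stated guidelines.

29-42 months

Base offense level for harassment: 3.
§1 applies: 3 + 1 = 4.
§2 applies (level before this adjustment is 4 < 22, so +2): 4 + 2 = 6.
§3 applies: 6 + 2 = 8.
§4 applies: 8 + 2 = 10.
§5 applies (level before this adjustment is 10 < 14, so +1): 10 + 1 = 11.
Final offense level: 11.
Criminal history: 5 prior points → Category 3 (5-6).
Level 11 falls in the 11 band.
Grid: Level 11 × Category 3 = 29-42 months.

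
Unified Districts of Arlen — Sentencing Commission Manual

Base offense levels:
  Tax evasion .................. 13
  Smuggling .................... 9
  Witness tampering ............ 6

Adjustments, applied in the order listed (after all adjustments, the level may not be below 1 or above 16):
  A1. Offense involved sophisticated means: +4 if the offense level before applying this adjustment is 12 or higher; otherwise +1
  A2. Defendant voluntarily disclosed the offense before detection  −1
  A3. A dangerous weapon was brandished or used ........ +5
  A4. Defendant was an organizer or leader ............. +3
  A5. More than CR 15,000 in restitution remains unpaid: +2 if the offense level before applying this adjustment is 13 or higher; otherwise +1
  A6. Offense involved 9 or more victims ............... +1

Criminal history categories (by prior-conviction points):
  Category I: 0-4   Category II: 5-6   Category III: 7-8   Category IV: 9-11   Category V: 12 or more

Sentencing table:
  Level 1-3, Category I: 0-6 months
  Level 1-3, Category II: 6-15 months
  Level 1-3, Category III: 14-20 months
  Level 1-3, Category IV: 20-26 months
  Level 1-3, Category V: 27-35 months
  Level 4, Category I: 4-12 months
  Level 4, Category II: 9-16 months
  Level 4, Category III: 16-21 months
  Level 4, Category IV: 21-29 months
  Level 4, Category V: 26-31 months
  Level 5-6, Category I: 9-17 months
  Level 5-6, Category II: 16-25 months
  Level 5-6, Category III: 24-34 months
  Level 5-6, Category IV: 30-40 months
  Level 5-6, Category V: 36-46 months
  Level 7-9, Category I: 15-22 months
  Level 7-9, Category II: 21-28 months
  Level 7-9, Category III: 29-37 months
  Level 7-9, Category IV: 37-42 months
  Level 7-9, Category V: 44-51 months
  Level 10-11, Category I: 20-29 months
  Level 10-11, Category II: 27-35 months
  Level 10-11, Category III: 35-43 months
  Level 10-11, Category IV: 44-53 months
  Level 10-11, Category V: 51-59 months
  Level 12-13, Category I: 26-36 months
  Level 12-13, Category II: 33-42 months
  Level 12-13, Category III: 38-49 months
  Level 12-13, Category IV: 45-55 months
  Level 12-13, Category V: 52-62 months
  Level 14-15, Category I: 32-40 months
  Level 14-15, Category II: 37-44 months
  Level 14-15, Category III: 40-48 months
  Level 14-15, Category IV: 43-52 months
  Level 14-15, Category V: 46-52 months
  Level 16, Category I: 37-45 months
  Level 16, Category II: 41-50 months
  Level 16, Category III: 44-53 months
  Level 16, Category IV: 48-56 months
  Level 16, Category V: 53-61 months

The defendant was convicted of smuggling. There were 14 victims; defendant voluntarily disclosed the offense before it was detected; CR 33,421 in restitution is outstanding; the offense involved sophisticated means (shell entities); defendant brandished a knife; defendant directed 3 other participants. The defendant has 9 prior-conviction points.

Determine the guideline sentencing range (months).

Base offense level for smuggling: 9.
A1 applies (level before this adjustment is 9 < 12, so +1): 9 + 1 = 10.
A2 applies: 10 − 1 = 9.
A3 applies: 9 + 5 = 14.
A4 applies: 14 + 3 = 17.
A5 applies (level before this adjustment is 17 ≥ 13, so +2): 17 + 2 = 19.
A6 applies: 19 + 1 = 20.
Level 20 exceeds the maximum of 16; capped at 16.
Final offense level: 16.
Criminal history: 9 prior points → Category IV (9-11).
Level 16 falls in the 16 band.
Grid: Level 16 × Category IV = 48-56 months.

48-56 months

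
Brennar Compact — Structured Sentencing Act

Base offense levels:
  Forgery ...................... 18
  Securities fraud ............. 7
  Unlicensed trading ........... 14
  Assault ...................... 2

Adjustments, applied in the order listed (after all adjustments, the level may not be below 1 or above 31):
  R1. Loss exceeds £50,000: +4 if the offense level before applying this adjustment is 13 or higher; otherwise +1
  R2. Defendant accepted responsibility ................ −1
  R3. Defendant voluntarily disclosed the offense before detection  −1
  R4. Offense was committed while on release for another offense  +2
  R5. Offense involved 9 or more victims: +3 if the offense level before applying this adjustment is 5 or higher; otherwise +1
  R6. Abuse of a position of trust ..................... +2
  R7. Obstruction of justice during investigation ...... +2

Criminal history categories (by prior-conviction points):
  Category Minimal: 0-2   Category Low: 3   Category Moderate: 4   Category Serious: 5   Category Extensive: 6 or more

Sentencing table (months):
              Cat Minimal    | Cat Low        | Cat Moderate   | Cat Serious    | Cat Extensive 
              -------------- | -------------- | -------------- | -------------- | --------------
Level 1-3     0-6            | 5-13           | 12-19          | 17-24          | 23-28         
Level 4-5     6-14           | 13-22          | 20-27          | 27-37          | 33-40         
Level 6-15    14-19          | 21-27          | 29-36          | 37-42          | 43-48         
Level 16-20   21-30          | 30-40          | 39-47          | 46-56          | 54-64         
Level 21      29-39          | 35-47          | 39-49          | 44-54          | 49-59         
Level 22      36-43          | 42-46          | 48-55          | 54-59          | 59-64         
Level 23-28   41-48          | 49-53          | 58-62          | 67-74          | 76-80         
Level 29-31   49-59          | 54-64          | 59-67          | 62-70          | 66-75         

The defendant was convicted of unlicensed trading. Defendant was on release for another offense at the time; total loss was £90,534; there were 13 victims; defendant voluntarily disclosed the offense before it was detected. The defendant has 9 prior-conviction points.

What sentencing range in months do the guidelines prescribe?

59-64 months

Base offense level for unlicensed trading: 14.
R1 applies (level before this adjustment is 14 ≥ 13, so +4): 14 + 4 = 18.
R2 does not apply.
R3 applies: 18 − 1 = 17.
R4 applies: 17 + 2 = 19.
R5 applies (level before this adjustment is 19 ≥ 5, so +3): 19 + 3 = 22.
R6 does not apply.
R7 does not apply.
Final offense level: 22.
Criminal history: 9 prior points → Category Extensive (6+).
Level 22 falls in the 22 band.
Grid: Level 22 × Category Extensive = 59-64 months.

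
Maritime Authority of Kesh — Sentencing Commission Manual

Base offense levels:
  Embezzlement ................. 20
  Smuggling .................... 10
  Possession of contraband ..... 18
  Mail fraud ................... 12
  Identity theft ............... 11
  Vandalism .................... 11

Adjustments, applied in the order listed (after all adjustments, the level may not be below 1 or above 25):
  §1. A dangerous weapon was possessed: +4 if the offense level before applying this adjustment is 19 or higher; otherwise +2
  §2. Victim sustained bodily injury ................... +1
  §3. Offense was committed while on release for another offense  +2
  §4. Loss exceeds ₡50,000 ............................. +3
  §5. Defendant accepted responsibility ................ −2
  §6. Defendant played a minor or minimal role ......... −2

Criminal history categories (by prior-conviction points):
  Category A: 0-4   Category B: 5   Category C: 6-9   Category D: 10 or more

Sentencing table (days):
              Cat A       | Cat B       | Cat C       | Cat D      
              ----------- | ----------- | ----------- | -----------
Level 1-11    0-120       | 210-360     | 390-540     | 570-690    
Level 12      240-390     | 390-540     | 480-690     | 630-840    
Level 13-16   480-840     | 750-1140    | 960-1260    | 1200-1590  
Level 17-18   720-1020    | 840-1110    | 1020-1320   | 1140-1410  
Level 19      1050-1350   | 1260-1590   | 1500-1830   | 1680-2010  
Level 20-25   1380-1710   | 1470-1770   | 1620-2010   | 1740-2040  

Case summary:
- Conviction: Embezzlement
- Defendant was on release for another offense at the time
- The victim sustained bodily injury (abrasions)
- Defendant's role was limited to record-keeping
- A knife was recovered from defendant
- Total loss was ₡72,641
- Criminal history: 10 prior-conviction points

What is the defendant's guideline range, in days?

1740-2040 days

Base offense level for embezzlement: 20.
§1 applies (level before this adjustment is 20 ≥ 19, so +4): 20 + 4 = 24.
§2 applies: 24 + 1 = 25.
§3 applies: 25 + 2 = 27.
§4 applies: 27 + 3 = 30.
§6 applies: 30 − 2 = 28.
Level 28 exceeds the maximum of 25; capped at 25.
Final offense level: 25.
Criminal history: 10 prior points → Category D (10+).
Level 25 falls in the 20-25 band.
Grid: Level 20-25 × Category D = 1740-2040 days.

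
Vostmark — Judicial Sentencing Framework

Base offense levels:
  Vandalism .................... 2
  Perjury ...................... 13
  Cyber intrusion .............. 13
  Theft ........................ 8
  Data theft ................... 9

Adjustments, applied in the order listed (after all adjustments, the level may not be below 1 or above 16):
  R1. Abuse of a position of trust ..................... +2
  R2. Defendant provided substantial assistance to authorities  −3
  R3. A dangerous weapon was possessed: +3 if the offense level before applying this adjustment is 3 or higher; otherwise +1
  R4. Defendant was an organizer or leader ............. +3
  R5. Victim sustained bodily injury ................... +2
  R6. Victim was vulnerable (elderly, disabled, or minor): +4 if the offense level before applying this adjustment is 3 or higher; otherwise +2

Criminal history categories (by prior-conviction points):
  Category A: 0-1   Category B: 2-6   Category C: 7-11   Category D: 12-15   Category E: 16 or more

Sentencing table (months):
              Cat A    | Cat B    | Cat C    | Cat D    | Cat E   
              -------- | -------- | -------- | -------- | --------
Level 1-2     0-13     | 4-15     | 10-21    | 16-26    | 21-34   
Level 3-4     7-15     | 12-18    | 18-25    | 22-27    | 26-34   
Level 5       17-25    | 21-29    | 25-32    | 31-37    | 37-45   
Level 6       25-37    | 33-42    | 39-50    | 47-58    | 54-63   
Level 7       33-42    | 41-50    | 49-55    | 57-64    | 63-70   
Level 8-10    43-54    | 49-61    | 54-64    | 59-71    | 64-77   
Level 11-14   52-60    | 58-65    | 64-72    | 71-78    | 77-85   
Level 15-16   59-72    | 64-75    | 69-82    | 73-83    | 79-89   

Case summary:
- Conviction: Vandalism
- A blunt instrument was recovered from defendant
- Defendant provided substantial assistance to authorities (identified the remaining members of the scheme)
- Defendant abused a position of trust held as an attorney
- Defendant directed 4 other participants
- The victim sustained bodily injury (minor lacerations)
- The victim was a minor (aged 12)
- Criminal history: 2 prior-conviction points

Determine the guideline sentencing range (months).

58-65 months

Base offense level for vandalism: 2.
R1 applies: 2 + 2 = 4.
R2 applies: 4 − 3 = 1.
R3 applies (level before this adjustment is 1 < 3, so +1): 1 + 1 = 2.
R4 applies: 2 + 3 = 5.
R5 applies: 5 + 2 = 7.
R6 applies (level before this adjustment is 7 ≥ 3, so +4): 7 + 4 = 11.
Final offense level: 11.
Criminal history: 2 prior points → Category B (2-6).
Level 11 falls in the 11-14 band.
Grid: Level 11-14 × Category B = 58-65 months.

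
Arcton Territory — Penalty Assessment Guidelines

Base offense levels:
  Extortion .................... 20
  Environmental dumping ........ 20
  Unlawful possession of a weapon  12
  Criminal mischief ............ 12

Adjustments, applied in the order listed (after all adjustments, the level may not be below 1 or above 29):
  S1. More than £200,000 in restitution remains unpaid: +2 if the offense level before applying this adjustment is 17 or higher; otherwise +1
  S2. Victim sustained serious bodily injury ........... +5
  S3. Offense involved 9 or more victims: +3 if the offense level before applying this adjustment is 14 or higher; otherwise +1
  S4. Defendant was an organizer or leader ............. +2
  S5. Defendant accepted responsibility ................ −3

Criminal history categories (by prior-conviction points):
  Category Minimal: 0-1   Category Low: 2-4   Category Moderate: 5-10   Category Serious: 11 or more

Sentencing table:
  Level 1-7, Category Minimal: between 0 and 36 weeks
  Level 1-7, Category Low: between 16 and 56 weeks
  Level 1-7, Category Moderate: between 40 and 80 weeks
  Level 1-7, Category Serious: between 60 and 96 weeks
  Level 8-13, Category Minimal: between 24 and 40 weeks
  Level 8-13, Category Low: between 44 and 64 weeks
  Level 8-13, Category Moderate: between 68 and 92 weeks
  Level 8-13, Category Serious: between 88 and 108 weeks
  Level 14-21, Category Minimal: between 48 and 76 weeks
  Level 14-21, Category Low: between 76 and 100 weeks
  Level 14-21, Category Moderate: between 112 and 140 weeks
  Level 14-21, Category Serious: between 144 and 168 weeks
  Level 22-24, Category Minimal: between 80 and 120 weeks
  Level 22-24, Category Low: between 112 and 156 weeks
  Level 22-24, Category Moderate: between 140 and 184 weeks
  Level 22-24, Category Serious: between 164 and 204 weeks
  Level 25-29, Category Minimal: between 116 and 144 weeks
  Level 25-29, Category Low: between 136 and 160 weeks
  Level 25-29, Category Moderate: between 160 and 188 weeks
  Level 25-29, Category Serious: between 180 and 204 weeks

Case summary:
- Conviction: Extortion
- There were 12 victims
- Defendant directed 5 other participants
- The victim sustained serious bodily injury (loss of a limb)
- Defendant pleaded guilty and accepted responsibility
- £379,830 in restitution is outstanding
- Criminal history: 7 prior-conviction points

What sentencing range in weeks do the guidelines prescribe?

160-188 weeks

Base offense level for extortion: 20.
S1 applies (level before this adjustment is 20 ≥ 17, so +2): 20 + 2 = 22.
S2 applies: 22 + 5 = 27.
S3 applies (level before this adjustment is 27 ≥ 14, so +3): 27 + 3 = 30.
S4 applies: 30 + 2 = 32.
S5 applies: 32 − 3 = 29.
Final offense level: 29.
Criminal history: 7 prior points → Category Moderate (5-10).
Level 29 falls in the 25-29 band.
Grid: Level 25-29 × Category Moderate = 160-188 weeks.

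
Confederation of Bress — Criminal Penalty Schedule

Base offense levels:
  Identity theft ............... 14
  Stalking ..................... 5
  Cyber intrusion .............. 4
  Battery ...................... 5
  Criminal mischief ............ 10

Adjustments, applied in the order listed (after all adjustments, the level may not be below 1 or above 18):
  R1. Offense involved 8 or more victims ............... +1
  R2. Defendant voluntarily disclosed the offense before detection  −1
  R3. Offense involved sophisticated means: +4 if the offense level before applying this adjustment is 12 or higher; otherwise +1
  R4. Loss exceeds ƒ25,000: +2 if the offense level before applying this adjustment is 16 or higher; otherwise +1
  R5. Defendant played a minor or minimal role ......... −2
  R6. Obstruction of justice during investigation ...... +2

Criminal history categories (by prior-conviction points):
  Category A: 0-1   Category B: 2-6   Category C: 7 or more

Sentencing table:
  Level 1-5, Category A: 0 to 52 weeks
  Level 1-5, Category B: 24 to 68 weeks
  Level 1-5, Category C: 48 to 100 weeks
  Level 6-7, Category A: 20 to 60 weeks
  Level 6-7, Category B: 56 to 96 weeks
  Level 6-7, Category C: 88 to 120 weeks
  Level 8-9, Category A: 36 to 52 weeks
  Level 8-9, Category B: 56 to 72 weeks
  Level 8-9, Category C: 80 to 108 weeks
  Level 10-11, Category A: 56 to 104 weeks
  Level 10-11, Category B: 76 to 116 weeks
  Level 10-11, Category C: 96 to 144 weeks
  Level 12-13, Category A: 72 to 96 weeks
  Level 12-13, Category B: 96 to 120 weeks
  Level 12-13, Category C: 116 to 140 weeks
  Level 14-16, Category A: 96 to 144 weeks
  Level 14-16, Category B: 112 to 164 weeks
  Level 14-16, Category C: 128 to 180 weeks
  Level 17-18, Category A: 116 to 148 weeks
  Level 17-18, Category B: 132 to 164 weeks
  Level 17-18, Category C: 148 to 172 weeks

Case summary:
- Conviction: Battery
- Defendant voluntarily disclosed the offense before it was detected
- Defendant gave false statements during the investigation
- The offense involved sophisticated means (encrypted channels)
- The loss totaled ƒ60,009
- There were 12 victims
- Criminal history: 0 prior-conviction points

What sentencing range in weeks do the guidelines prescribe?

36-52 weeks

Base offense level for battery: 5.
R1 applies: 5 + 1 = 6.
R2 applies: 6 − 1 = 5.
R3 applies (level before this adjustment is 5 < 12, so +1): 5 + 1 = 6.
R4 applies (level before this adjustment is 6 < 16, so +1): 6 + 1 = 7.
R6 applies: 7 + 2 = 9.
Final offense level: 9.
Criminal history: 0 prior points → Category A (0-1).
Level 9 falls in the 8-9 band.
Grid: Level 8-9 × Category A = 36-52 weeks.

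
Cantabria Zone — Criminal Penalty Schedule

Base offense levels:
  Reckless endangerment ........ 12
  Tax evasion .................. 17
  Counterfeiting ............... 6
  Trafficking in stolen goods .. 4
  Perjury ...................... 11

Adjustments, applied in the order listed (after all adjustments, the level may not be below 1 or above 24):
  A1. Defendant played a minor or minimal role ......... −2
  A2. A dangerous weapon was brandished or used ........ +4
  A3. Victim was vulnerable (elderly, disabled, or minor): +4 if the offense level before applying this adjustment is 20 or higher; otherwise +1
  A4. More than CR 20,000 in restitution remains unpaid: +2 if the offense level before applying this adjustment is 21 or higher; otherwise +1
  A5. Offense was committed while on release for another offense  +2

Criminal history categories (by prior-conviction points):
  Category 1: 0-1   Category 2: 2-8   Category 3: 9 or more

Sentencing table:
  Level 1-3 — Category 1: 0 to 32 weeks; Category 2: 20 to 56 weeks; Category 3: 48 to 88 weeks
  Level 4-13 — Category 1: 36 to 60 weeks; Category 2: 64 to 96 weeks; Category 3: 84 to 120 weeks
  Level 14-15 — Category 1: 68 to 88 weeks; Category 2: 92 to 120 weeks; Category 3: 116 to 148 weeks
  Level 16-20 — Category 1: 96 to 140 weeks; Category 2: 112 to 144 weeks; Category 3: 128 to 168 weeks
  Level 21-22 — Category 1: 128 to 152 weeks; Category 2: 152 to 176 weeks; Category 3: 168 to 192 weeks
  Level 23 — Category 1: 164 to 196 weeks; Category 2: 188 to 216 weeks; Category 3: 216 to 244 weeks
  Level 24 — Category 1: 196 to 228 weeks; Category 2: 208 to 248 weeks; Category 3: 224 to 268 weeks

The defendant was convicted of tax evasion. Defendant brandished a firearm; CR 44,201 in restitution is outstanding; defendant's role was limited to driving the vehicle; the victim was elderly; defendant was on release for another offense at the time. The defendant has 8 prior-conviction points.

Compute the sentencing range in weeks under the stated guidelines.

Base offense level for tax evasion: 17.
A1 applies: 17 − 2 = 15.
A2 applies: 15 + 4 = 19.
A3 applies (level before this adjustment is 19 < 20, so +1): 19 + 1 = 20.
A4 applies (level before this adjustment is 20 < 21, so +1): 20 + 1 = 21.
A5 applies: 21 + 2 = 23.
Final offense level: 23.
Criminal history: 8 prior points → Category 2 (2-8).
Level 23 falls in the 23 band.
Grid: Level 23 × Category 2 = 188-216 weeks.

188-216 weeks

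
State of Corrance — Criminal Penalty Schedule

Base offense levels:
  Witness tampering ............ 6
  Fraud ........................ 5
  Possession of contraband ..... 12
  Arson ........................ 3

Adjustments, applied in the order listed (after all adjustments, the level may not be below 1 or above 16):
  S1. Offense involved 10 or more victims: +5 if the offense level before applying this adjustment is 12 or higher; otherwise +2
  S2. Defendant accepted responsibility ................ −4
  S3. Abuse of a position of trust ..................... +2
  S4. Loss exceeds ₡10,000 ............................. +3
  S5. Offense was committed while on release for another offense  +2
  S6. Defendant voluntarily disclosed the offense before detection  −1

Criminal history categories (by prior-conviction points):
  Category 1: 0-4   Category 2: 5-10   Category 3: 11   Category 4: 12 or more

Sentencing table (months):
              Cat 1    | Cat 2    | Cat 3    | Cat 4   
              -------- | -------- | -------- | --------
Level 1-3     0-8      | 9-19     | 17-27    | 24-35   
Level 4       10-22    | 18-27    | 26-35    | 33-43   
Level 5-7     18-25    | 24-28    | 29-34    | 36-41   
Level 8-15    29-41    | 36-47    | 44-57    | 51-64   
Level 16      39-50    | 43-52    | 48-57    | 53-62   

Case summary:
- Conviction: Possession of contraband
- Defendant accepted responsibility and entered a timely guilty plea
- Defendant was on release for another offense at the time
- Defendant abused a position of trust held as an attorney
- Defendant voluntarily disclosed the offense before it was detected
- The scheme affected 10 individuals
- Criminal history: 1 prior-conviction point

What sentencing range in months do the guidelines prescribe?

39-50 months

Base offense level for possession of contraband: 12.
S1 applies (level before this adjustment is 12 ≥ 12, so +5): 12 + 5 = 17.
S2 applies: 17 − 4 = 13.
S3 applies: 13 + 2 = 15.
S5 applies: 15 + 2 = 17.
S6 applies: 17 − 1 = 16.
Final offense level: 16.
Criminal history: 1 prior point → Category 1 (0-4).
Level 16 falls in the 16 band.
Grid: Level 16 × Category 1 = 39-50 months.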